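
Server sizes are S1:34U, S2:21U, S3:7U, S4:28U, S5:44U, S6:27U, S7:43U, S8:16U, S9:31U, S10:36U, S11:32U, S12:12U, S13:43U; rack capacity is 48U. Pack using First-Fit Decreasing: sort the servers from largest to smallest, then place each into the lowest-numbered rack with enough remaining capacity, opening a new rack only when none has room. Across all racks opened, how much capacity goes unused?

Sorted descending: 44, 43, 43, 36, 34, 32, 31, 28, 27, 21, 16, 12, 7.
44U → rack 1 (remaining 4U)
43U → rack 2 (remaining 5U)
43U → rack 3 (remaining 5U)
36U → rack 4 (remaining 12U)
34U → rack 5 (remaining 14U)
32U → rack 6 (remaining 16U)
31U → rack 7 (remaining 17U)
28U → rack 8 (remaining 20U)
27U → rack 9 (remaining 21U)
21U → rack 9 (remaining 0U)
16U → rack 6 (remaining 0U)
12U → rack 4 (remaining 0U)
7U → rack 5 (remaining 7U)
9 racks × 48U = 432U; used 374U; unused 58U.

58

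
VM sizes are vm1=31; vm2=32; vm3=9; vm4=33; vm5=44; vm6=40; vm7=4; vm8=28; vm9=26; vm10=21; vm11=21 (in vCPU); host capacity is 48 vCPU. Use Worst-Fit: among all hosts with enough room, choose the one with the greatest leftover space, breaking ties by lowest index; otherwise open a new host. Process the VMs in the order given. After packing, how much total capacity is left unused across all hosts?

vm1 (31 vCPU) → host 1 (remaining 17 vCPU)
vm2 (32 vCPU) → host 2 (remaining 16 vCPU)
vm3 (9 vCPU) → host 1 (remaining 8 vCPU)
vm4 (33 vCPU) → host 3 (remaining 15 vCPU)
vm5 (44 vCPU) → host 4 (remaining 4 vCPU)
vm6 (40 vCPU) → host 5 (remaining 8 vCPU)
vm7 (4 vCPU) → host 2 (remaining 12 vCPU)
vm8 (28 vCPU) → host 6 (remaining 20 vCPU)
vm9 (26 vCPU) → host 7 (remaining 22 vCPU)
vm10 (21 vCPU) → host 7 (remaining 1 vCPU)
vm11 (21 vCPU) → host 8 (remaining 27 vCPU)
8 hosts × 48 vCPU = 384 vCPU; used 289 vCPU; unused 95 vCPU.

95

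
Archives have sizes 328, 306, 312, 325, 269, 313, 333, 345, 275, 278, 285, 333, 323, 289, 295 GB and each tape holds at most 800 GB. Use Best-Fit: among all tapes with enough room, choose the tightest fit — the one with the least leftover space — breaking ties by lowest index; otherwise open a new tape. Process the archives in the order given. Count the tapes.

8 tapes

tape 1: place 328 GB, 472 GB left
tape 1: place 306 GB, 166 GB left
tape 2: place 312 GB, 488 GB left
tape 2: place 325 GB, 163 GB left
tape 3: place 269 GB, 531 GB left
tape 3: place 313 GB, 218 GB left
tape 4: place 333 GB, 467 GB left
tape 4: place 345 GB, 122 GB left
tape 5: place 275 GB, 525 GB left
tape 5: place 278 GB, 247 GB left
tape 6: place 285 GB, 515 GB left
tape 6: place 333 GB, 182 GB left
tape 7: place 323 GB, 477 GB left
tape 7: place 289 GB, 188 GB left
tape 8: place 295 GB, 505 GB left
Final tapes: [328,306] [312,325] [269,313] [333,345] [275,278] [285,333] [323,289] [295].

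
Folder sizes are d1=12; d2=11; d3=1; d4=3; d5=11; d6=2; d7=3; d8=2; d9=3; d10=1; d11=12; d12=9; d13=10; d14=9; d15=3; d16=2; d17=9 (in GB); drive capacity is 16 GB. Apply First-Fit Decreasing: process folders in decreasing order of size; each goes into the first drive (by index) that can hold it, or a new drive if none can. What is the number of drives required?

8 drives

Sorted descending: 12, 12, 11, 11, 10, 9, 9, 9, 3, 3, 3, 3, 2, 2, 2, 1, 1.
12 GB → drive 1 (remaining 4 GB)
12 GB → drive 2 (remaining 4 GB)
11 GB → drive 3 (remaining 5 GB)
11 GB → drive 4 (remaining 5 GB)
10 GB → drive 5 (remaining 6 GB)
9 GB → drive 6 (remaining 7 GB)
9 GB → drive 7 (remaining 7 GB)
9 GB → drive 8 (remaining 7 GB)
3 GB → drive 1 (remaining 1 GB)
3 GB → drive 2 (remaining 1 GB)
3 GB → drive 3 (remaining 2 GB)
3 GB → drive 4 (remaining 2 GB)
2 GB → drive 3 (remaining 0 GB)
2 GB → drive 4 (remaining 0 GB)
2 GB → drive 5 (remaining 4 GB)
1 GB → drive 1 (remaining 0 GB)
1 GB → drive 2 (remaining 0 GB)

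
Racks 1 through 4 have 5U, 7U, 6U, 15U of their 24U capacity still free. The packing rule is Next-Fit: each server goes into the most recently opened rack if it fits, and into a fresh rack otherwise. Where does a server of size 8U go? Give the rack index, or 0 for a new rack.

4

Next-Fit only looks at rack 4, which has 15U free.
8U fits there.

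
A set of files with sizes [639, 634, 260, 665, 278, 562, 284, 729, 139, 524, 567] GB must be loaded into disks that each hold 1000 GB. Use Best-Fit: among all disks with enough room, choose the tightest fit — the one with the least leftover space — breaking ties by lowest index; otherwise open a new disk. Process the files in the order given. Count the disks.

7

disk 1: place 639 GB, 361 GB left
disk 2: place 634 GB, 366 GB left
disk 1: place 260 GB, 101 GB left
disk 3: place 665 GB, 335 GB left
disk 3: place 278 GB, 57 GB left
disk 4: place 562 GB, 438 GB left
disk 2: place 284 GB, 82 GB left
disk 5: place 729 GB, 271 GB left
disk 5: place 139 GB, 132 GB left
disk 6: place 524 GB, 476 GB left
disk 7: place 567 GB, 433 GB left
Final disks: [639,260] [634,284] [665,278] [562] [729,139] [524] [567].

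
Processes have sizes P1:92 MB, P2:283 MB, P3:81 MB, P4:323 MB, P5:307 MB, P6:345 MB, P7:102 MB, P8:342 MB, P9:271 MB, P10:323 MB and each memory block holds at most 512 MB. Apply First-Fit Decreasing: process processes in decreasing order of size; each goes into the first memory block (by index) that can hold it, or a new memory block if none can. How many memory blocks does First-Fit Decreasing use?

7

Sorted descending: 345, 342, 323, 323, 307, 283, 271, 102, 92, 81.
memory block 1: place 345 MB, 167 MB left
memory block 2: place 342 MB, 170 MB left
memory block 3: place 323 MB, 189 MB left
memory block 4: place 323 MB, 189 MB left
memory block 5: place 307 MB, 205 MB left
memory block 6: place 283 MB, 229 MB left
memory block 7: place 271 MB, 241 MB left
memory block 1: place 102 MB, 65 MB left
memory block 2: place 92 MB, 78 MB left
memory block 3: place 81 MB, 108 MB left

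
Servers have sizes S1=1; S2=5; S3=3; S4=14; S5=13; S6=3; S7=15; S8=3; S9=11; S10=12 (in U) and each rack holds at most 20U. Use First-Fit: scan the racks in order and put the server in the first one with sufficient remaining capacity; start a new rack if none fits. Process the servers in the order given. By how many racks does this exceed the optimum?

First-Fit: [1,5,3,3,3] [14] [13] [15] [11] [12] → 6 racks.
5 servers exceed 10U (half the capacity), and no two of those can share a rack, so at least 5 racks are needed.
An optimal packing achieves that bound: [15,5] [14,3,3] [13,3,1] [12] [11] → 5 racks.
Excess: 6 − 5 = 1.

1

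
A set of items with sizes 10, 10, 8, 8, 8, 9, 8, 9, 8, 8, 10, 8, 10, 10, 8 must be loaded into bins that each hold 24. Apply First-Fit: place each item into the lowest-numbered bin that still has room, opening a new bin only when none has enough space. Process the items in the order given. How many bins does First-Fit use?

Put 10 in bin 1; 14 remain.
Put 10 in bin 1; 4 remain.
Put 8 in bin 2; 16 remain.
Put 8 in bin 2; 8 remain.
Put 8 in bin 2; 0 remain.
Put 9 in bin 3; 15 remain.
Put 8 in bin 3; 7 remain.
Put 9 in bin 4; 15 remain.
Put 8 in bin 4; 7 remain.
Put 8 in bin 5; 16 remain.
Put 10 in bin 5; 6 remain.
Put 8 in bin 6; 16 remain.
Put 10 in bin 6; 6 remain.
Put 10 in bin 7; 14 remain.
Put 8 in bin 7; 6 remain.

7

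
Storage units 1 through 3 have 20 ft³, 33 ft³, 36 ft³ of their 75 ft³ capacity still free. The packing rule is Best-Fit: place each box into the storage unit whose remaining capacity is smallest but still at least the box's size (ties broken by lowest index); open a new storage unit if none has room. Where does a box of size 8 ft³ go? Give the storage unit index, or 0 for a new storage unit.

1

Storage units with room: storage unit 1 (20 ft³), storage unit 2 (33 ft³), storage unit 3 (36 ft³).
Tightest fit is storage unit 1 with 20 ft³ free.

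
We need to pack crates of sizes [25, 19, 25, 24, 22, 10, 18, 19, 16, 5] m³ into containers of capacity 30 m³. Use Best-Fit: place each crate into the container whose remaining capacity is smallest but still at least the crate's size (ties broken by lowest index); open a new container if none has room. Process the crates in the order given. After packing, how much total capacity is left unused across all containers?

container 1: place 25 m³, 5 m³ left
container 2: place 19 m³, 11 m³ left
container 3: place 25 m³, 5 m³ left
container 4: place 24 m³, 6 m³ left
container 5: place 22 m³, 8 m³ left
container 2: place 10 m³, 1 m³ left
container 6: place 18 m³, 12 m³ left
container 7: place 19 m³, 11 m³ left
container 8: place 16 m³, 14 m³ left
container 1: place 5 m³, 0 m³ left
8 containers × 30 m³ = 240 m³; used 183 m³; unused 57 m³.

57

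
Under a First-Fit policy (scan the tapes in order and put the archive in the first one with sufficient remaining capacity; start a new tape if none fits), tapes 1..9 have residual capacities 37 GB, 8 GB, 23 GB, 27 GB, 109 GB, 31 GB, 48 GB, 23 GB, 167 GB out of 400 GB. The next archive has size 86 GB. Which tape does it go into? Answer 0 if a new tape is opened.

Tapes with room: tape 5 (109 GB), tape 9 (167 GB).
The first with room is tape 5.

5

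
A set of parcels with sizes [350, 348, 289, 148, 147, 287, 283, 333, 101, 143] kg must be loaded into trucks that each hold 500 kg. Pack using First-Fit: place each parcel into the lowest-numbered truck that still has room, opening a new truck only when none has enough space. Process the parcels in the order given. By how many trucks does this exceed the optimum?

First-Fit: [350,148] [348,147] [289,101] [287,143] [283] [333] → 6 trucks.
6 parcels exceed 250 kg (half the capacity), and no two of those can share a truck, so at least 6 trucks are needed.
So 6 is already optimal.

0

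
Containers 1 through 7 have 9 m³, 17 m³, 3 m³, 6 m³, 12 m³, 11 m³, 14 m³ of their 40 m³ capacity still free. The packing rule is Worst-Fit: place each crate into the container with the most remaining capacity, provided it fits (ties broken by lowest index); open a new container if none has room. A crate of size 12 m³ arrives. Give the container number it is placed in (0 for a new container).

2

Containers with room: container 2 (17 m³), container 5 (12 m³), container 7 (14 m³).
Most room is container 2 with 17 m³ free.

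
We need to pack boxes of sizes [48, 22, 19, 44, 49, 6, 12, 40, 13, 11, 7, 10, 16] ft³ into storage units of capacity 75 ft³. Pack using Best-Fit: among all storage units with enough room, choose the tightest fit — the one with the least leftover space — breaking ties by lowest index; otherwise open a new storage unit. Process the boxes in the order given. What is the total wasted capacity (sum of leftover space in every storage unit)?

storage unit 1: place 48 ft³, 27 ft³ left
storage unit 1: place 22 ft³, 5 ft³ left
storage unit 2: place 19 ft³, 56 ft³ left
storage unit 2: place 44 ft³, 12 ft³ left
storage unit 3: place 49 ft³, 26 ft³ left
storage unit 2: place 6 ft³, 6 ft³ left
storage unit 3: place 12 ft³, 14 ft³ left
storage unit 4: place 40 ft³, 35 ft³ left
storage unit 3: place 13 ft³, 1 ft³ left
storage unit 4: place 11 ft³, 24 ft³ left
storage unit 4: place 7 ft³, 17 ft³ left
storage unit 4: place 10 ft³, 7 ft³ left
storage unit 5: place 16 ft³, 59 ft³ left
5 storage units × 75 ft³ = 375 ft³; used 297 ft³; unused 78 ft³.

78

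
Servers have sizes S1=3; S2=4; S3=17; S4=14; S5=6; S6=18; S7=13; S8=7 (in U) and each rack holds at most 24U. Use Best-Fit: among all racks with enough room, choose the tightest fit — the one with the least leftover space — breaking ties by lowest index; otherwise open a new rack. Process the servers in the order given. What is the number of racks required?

rack 1: place S1 (3U), 21U left
rack 1: place S2 (4U), 17U left
rack 1: place S3 (17U), 0U left
rack 2: place S4 (14U), 10U left
rack 2: place S5 (6U), 4U left
rack 3: place S6 (18U), 6U left
rack 4: place S7 (13U), 11U left
rack 4: place S8 (7U), 4U left

4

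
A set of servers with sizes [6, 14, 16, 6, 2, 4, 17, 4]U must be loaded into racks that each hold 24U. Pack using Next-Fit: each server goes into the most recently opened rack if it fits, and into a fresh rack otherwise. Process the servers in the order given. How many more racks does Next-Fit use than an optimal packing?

1

Next-Fit: [6,14] [16,6,2] [4,17] [4] → 4 racks.
Total size 69U; any packing needs at least ⌈69/24⌉ = 3 racks.
An optimal packing achieves that bound: [17,6] [16,6,2] [14,4,4] → 3 racks.
Excess: 4 − 3 = 1.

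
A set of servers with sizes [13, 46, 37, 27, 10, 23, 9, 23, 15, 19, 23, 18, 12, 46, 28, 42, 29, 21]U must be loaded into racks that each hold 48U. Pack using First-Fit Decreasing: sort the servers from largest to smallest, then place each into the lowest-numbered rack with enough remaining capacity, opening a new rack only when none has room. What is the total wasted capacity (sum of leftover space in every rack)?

39

Sorted descending: 46, 46, 42, 37, 29, 28, 27, 23, 23, 23, 21, 19, 18, 15, 13, 12, 10, 9.
rack 1: place 46U, 2U left
rack 2: place 46U, 2U left
rack 3: place 42U, 6U left
rack 4: place 37U, 11U left
rack 5: place 29U, 19U left
rack 6: place 28U, 20U left
rack 7: place 27U, 21U left
rack 8: place 23U, 25U left
rack 8: place 23U, 2U left
rack 9: place 23U, 25U left
rack 7: place 21U, 0U left
rack 5: place 19U, 0U left
rack 6: place 18U, 2U left
rack 9: place 15U, 10U left
rack 10: place 13U, 35U left
rack 10: place 12U, 23U left
rack 4: place 10U, 1U left
rack 9: place 9U, 1U left
10 racks × 48U = 480U; used 441U; unused 39U.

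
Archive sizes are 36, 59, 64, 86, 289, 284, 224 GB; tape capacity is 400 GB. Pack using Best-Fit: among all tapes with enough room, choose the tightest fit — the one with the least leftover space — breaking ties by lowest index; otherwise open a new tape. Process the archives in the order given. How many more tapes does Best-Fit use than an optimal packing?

1

Best-Fit: [36,59,64,86] [289] [284] [224] → 4 tapes.
Total size 1042 GB; any packing needs at least ⌈1042/400⌉ = 3 tapes.
An optimal packing achieves that bound: [289,86] [284,64,36] [224,59] → 3 tapes.
Excess: 4 − 3 = 1.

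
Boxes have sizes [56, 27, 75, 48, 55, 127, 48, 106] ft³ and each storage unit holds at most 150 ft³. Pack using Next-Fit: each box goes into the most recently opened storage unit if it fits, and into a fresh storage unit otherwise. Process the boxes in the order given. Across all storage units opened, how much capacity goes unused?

storage unit 1: place 56 ft³, 94 ft³ left
storage unit 1: place 27 ft³, 67 ft³ left
storage unit 2: place 75 ft³, 75 ft³ left
storage unit 2: place 48 ft³, 27 ft³ left
storage unit 3: place 55 ft³, 95 ft³ left
storage unit 4: place 127 ft³, 23 ft³ left
storage unit 5: place 48 ft³, 102 ft³ left
storage unit 6: place 106 ft³, 44 ft³ left
6 storage units × 150 ft³ = 900 ft³; used 542 ft³; unused 358 ft³.

358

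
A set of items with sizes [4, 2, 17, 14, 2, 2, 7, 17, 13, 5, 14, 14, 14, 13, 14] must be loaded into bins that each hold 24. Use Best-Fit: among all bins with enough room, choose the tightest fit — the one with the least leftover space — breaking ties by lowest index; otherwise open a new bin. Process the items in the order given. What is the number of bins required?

9

Put 4 in bin 1; 20 remain.
Put 2 in bin 1; 18 remain.
Put 17 in bin 1; 1 remain.
Put 14 in bin 2; 10 remain.
Put 2 in bin 2; 8 remain.
Put 2 in bin 2; 6 remain.
Put 7 in bin 3; 17 remain.
Put 17 in bin 3; 0 remain.
Put 13 in bin 4; 11 remain.
Put 5 in bin 2; 1 remain.
Put 14 in bin 5; 10 remain.
Put 14 in bin 6; 10 remain.
Put 14 in bin 7; 10 remain.
Put 13 in bin 8; 11 remain.
Put 14 in bin 9; 10 remain.
Final bins: [4,2,17] [14,2,2,5] [7,17] [13] [14] [14] [14] [13] [14].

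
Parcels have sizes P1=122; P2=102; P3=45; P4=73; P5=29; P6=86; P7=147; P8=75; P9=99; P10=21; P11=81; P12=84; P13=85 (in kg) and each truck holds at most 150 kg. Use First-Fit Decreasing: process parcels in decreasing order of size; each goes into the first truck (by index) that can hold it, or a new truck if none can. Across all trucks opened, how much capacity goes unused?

301

Sorted descending: 147, 122, 102, 99, 86, 85, 84, 81, 75, 73, 45, 29, 21.
truck 1: place 147 kg, 3 kg left
truck 2: place 122 kg, 28 kg left
truck 3: place 102 kg, 48 kg left
truck 4: place 99 kg, 51 kg left
truck 5: place 86 kg, 64 kg left
truck 6: place 85 kg, 65 kg left
truck 7: place 84 kg, 66 kg left
truck 8: place 81 kg, 69 kg left
truck 9: place 75 kg, 75 kg left
truck 9: place 73 kg, 2 kg left
truck 3: place 45 kg, 3 kg left
truck 4: place 29 kg, 22 kg left
truck 2: place 21 kg, 7 kg left
9 trucks × 150 kg = 1350 kg; used 1049 kg; unused 301 kg.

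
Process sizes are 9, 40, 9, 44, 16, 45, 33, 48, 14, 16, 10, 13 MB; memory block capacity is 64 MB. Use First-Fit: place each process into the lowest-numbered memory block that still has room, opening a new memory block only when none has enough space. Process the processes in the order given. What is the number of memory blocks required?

Put 9 MB in memory block 1; 55 MB remain.
Put 40 MB in memory block 1; 15 MB remain.
Put 9 MB in memory block 1; 6 MB remain.
Put 44 MB in memory block 2; 20 MB remain.
Put 16 MB in memory block 2; 4 MB remain.
Put 45 MB in memory block 3; 19 MB remain.
Put 33 MB in memory block 4; 31 MB remain.
Put 48 MB in memory block 5; 16 MB remain.
Put 14 MB in memory block 3; 5 MB remain.
Put 16 MB in memory block 4; 15 MB remain.
Put 10 MB in memory block 4; 5 MB remain.
Put 13 MB in memory block 5; 3 MB remain.
Final memory blocks: [9,40,9] [44,16] [45,14] [33,16,10] [48,13].

5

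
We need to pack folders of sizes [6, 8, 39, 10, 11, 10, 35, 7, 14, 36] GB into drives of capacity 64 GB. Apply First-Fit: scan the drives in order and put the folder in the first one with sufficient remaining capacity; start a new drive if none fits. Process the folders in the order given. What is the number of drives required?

Put 6 GB in drive 1; 58 GB remain.
Put 8 GB in drive 1; 50 GB remain.
Put 39 GB in drive 1; 11 GB remain.
Put 10 GB in drive 1; 1 GB remain.
Put 11 GB in drive 2; 53 GB remain.
Put 10 GB in drive 2; 43 GB remain.
Put 35 GB in drive 2; 8 GB remain.
Put 7 GB in drive 2; 1 GB remain.
Put 14 GB in drive 3; 50 GB remain.
Put 36 GB in drive 3; 14 GB remain.

3 drives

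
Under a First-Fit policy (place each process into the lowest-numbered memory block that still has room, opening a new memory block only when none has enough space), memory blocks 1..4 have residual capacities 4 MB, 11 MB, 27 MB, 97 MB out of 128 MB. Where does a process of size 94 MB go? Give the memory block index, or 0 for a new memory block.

Memory blocks with room: memory block 4 (97 MB).
The first with room is memory block 4.

4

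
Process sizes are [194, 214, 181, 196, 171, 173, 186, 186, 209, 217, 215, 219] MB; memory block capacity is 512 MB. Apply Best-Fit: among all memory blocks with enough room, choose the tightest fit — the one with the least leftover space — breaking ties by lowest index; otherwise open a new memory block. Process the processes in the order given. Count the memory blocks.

6

194 MB → memory block 1 (remaining 318 MB)
214 MB → memory block 1 (remaining 104 MB)
181 MB → memory block 2 (remaining 331 MB)
196 MB → memory block 2 (remaining 135 MB)
171 MB → memory block 3 (remaining 341 MB)
173 MB → memory block 3 (remaining 168 MB)
186 MB → memory block 4 (remaining 326 MB)
186 MB → memory block 4 (remaining 140 MB)
209 MB → memory block 5 (remaining 303 MB)
217 MB → memory block 5 (remaining 86 MB)
215 MB → memory block 6 (remaining 297 MB)
219 MB → memory block 6 (remaining 78 MB)
Final memory blocks: [194,214] [181,196] [171,173] [186,186] [209,217] [215,219].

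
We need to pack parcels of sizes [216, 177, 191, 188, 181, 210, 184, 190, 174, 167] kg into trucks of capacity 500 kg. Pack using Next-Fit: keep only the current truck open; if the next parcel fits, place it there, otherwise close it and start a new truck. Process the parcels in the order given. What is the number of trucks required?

5

truck 1: place 216 kg, 284 kg left
truck 1: place 177 kg, 107 kg left
truck 2: place 191 kg, 309 kg left
truck 2: place 188 kg, 121 kg left
truck 3: place 181 kg, 319 kg left
truck 3: place 210 kg, 109 kg left
truck 4: place 184 kg, 316 kg left
truck 4: place 190 kg, 126 kg left
truck 5: place 174 kg, 326 kg left
truck 5: place 167 kg, 159 kg left
Final trucks: [216,177] [191,188] [181,210] [184,190] [174,167].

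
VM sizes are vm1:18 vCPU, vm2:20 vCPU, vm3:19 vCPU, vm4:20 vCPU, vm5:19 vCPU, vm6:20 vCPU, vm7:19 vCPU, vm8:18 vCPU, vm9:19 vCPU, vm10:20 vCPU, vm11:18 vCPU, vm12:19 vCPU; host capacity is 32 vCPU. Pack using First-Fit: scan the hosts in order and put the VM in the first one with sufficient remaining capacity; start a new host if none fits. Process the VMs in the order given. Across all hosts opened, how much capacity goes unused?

155

Put vm1 (18 vCPU) in host 1; 14 vCPU remain.
Put vm2 (20 vCPU) in host 2; 12 vCPU remain.
Put vm3 (19 vCPU) in host 3; 13 vCPU remain.
Put vm4 (20 vCPU) in host 4; 12 vCPU remain.
Put vm5 (19 vCPU) in host 5; 13 vCPU remain.
Put vm6 (20 vCPU) in host 6; 12 vCPU remain.
Put vm7 (19 vCPU) in host 7; 13 vCPU remain.
Put vm8 (18 vCPU) in host 8; 14 vCPU remain.
Put vm9 (19 vCPU) in host 9; 13 vCPU remain.
Put vm10 (20 vCPU) in host 10; 12 vCPU remain.
Put vm11 (18 vCPU) in host 11; 14 vCPU remain.
Put vm12 (19 vCPU) in host 12; 13 vCPU remain.
12 hosts × 32 vCPU = 384 vCPU; used 229 vCPU; unused 155 vCPU.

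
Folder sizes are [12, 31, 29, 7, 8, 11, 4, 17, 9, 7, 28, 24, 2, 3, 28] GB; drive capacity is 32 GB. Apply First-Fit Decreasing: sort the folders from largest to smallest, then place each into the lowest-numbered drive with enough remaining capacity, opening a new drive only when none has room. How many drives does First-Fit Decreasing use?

8 drives

Sorted descending: 31, 29, 28, 28, 24, 17, 12, 11, 9, 8, 7, 7, 4, 3, 2.
Put 31 GB in drive 1; 1 GB remain.
Put 29 GB in drive 2; 3 GB remain.
Put 28 GB in drive 3; 4 GB remain.
Put 28 GB in drive 4; 4 GB remain.
Put 24 GB in drive 5; 8 GB remain.
Put 17 GB in drive 6; 15 GB remain.
Put 12 GB in drive 6; 3 GB remain.
Put 11 GB in drive 7; 21 GB remain.
Put 9 GB in drive 7; 12 GB remain.
Put 8 GB in drive 5; 0 GB remain.
Put 7 GB in drive 7; 5 GB remain.
Put 7 GB in drive 8; 25 GB remain.
Put 4 GB in drive 3; 0 GB remain.
Put 3 GB in drive 2; 0 GB remain.
Put 2 GB in drive 4; 2 GB remain.
Final drives: [31] [29,3] [28,4] [28,2] [24,8] [17,12] [11,9,7] [7].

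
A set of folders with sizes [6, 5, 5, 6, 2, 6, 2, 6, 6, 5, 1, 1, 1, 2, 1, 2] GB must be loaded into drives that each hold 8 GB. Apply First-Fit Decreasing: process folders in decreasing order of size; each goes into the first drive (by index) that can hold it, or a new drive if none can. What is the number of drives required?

8

Sorted descending: 6, 6, 6, 6, 6, 5, 5, 5, 2, 2, 2, 2, 1, 1, 1, 1.
drive 1: place 6 GB, 2 GB left
drive 2: place 6 GB, 2 GB left
drive 3: place 6 GB, 2 GB left
drive 4: place 6 GB, 2 GB left
drive 5: place 6 GB, 2 GB left
drive 6: place 5 GB, 3 GB left
drive 7: place 5 GB, 3 GB left
drive 8: place 5 GB, 3 GB left
drive 1: place 2 GB, 0 GB left
drive 2: place 2 GB, 0 GB left
drive 3: place 2 GB, 0 GB left
drive 4: place 2 GB, 0 GB left
drive 5: place 1 GB, 1 GB left
drive 5: place 1 GB, 0 GB left
drive 6: place 1 GB, 2 GB left
drive 6: place 1 GB, 1 GB left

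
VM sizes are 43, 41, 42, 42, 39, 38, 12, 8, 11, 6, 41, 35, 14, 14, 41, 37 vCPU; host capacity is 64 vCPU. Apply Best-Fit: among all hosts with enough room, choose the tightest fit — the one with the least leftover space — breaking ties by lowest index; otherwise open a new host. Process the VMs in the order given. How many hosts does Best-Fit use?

Put 43 vCPU in host 1; 21 vCPU remain.
Put 41 vCPU in host 2; 23 vCPU remain.
Put 42 vCPU in host 3; 22 vCPU remain.
Put 42 vCPU in host 4; 22 vCPU remain.
Put 39 vCPU in host 5; 25 vCPU remain.
Put 38 vCPU in host 6; 26 vCPU remain.
Put 12 vCPU in host 1; 9 vCPU remain.
Put 8 vCPU in host 1; 1 vCPU remain.
Put 11 vCPU in host 3; 11 vCPU remain.
Put 6 vCPU in host 3; 5 vCPU remain.
Put 41 vCPU in host 7; 23 vCPU remain.
Put 35 vCPU in host 8; 29 vCPU remain.
Put 14 vCPU in host 4; 8 vCPU remain.
Put 14 vCPU in host 2; 9 vCPU remain.
Put 41 vCPU in host 9; 23 vCPU remain.
Put 37 vCPU in host 10; 27 vCPU remain.

10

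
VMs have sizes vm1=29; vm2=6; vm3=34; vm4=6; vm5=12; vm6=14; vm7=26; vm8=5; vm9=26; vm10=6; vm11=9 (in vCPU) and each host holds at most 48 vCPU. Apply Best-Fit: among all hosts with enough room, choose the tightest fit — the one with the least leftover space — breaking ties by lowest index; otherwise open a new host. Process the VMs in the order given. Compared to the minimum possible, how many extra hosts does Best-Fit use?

0

Best-Fit: [29,6,6,5] [34,12] [14,26,6] [26,9] → 4 hosts.
Total size 173 vCPU; any packing needs at least ⌈173/48⌉ = 4 hosts.
So 4 is already optimal.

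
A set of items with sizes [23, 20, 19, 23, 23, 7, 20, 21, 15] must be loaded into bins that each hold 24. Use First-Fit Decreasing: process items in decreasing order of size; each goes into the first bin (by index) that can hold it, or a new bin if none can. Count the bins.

8 bins

Sorted descending: 23, 23, 23, 21, 20, 20, 19, 15, 7.
Put 23 in bin 1; 1 remain.
Put 23 in bin 2; 1 remain.
Put 23 in bin 3; 1 remain.
Put 21 in bin 4; 3 remain.
Put 20 in bin 5; 4 remain.
Put 20 in bin 6; 4 remain.
Put 19 in bin 7; 5 remain.
Put 15 in bin 8; 9 remain.
Put 7 in bin 8; 2 remain.
Final bins: [23] [23] [23] [21] [20] [20] [19] [15,7].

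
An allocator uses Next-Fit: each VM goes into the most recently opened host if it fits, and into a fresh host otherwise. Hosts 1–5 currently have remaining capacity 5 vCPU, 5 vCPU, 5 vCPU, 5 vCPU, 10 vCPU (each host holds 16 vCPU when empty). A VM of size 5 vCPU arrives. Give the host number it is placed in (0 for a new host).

Next-Fit only looks at host 5, which has 10 vCPU free.
5 vCPU fits there.

5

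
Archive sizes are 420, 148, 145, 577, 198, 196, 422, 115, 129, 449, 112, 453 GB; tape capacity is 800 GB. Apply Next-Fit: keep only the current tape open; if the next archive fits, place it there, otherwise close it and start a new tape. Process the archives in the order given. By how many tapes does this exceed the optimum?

0

Next-Fit: [420,148,145] [577,198] [196,422,115] [129,449,112] [453] → 5 tapes.
Total size 3364 GB; any packing needs at least ⌈3364/800⌉ = 5 tapes.
So 5 is already optimal.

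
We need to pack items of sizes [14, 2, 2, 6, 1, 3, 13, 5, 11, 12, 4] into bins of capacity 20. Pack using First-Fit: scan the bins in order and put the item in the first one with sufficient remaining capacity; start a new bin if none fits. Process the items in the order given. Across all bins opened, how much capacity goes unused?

27

Put 14 in bin 1; 6 remain.
Put 2 in bin 1; 4 remain.
Put 2 in bin 1; 2 remain.
Put 6 in bin 2; 14 remain.
Put 1 in bin 1; 1 remain.
Put 3 in bin 2; 11 remain.
Put 13 in bin 3; 7 remain.
Put 5 in bin 2; 6 remain.
Put 11 in bin 4; 9 remain.
Put 12 in bin 5; 8 remain.
Put 4 in bin 2; 2 remain.
5 bins × 20 = 100; used 73; unused 27.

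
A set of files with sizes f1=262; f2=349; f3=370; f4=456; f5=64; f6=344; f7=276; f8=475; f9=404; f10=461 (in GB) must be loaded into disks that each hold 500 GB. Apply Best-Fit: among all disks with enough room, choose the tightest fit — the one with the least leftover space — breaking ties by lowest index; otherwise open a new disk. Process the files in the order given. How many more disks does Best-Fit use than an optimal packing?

0

Best-Fit: [262] [349] [370,64] [456] [344] [276] [475] [404] [461] → 9 disks.
9 files exceed 250 GB (half the capacity), and no two of those can share a disk, so at least 9 disks are needed.
So 9 is already optimal.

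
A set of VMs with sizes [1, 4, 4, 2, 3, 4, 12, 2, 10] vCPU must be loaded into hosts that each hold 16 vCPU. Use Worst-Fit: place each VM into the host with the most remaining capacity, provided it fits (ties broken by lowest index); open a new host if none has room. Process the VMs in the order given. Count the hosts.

3 hosts

Put 1 vCPU in host 1; 15 vCPU remain.
Put 4 vCPU in host 1; 11 vCPU remain.
Put 4 vCPU in host 1; 7 vCPU remain.
Put 2 vCPU in host 1; 5 vCPU remain.
Put 3 vCPU in host 1; 2 vCPU remain.
Put 4 vCPU in host 2; 12 vCPU remain.
Put 12 vCPU in host 2; 0 vCPU remain.
Put 2 vCPU in host 1; 0 vCPU remain.
Put 10 vCPU in host 3; 6 vCPU remain.
Final hosts: [1,4,4,2,3,2] [4,12] [10].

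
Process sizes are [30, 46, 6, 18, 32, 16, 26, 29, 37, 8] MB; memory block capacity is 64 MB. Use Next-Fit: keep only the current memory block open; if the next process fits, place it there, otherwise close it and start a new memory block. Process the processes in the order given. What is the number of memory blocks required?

6 memory blocks

30 MB → memory block 1 (remaining 34 MB)
46 MB → memory block 2 (remaining 18 MB)
6 MB → memory block 2 (remaining 12 MB)
18 MB → memory block 3 (remaining 46 MB)
32 MB → memory block 3 (remaining 14 MB)
16 MB → memory block 4 (remaining 48 MB)
26 MB → memory block 4 (remaining 22 MB)
29 MB → memory block 5 (remaining 35 MB)
37 MB → memory block 6 (remaining 27 MB)
8 MB → memory block 6 (remaining 19 MB)
Final memory blocks: [30] [46,6] [18,32] [16,26] [29] [37,8].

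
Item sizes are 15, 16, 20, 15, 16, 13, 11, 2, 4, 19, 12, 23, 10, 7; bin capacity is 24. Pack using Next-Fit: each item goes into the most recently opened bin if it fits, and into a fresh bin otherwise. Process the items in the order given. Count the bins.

Put 15 in bin 1; 9 remain.
Put 16 in bin 2; 8 remain.
Put 20 in bin 3; 4 remain.
Put 15 in bin 4; 9 remain.
Put 16 in bin 5; 8 remain.
Put 13 in bin 6; 11 remain.
Put 11 in bin 6; 0 remain.
Put 2 in bin 7; 22 remain.
Put 4 in bin 7; 18 remain.
Put 19 in bin 8; 5 remain.
Put 12 in bin 9; 12 remain.
Put 23 in bin 10; 1 remain.
Put 10 in bin 11; 14 remain.
Put 7 in bin 11; 7 remain.

11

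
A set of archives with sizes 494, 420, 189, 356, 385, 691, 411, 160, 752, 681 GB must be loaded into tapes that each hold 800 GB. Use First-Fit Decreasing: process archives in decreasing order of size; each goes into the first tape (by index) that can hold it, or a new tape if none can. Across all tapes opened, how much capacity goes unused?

Sorted descending: 752, 691, 681, 494, 420, 411, 385, 356, 189, 160.
tape 1: place 752 GB, 48 GB left
tape 2: place 691 GB, 109 GB left
tape 3: place 681 GB, 119 GB left
tape 4: place 494 GB, 306 GB left
tape 5: place 420 GB, 380 GB left
tape 6: place 411 GB, 389 GB left
tape 6: place 385 GB, 4 GB left
tape 5: place 356 GB, 24 GB left
tape 4: place 189 GB, 117 GB left
tape 7: place 160 GB, 640 GB left
7 tapes × 800 GB = 5600 GB; used 4539 GB; unused 1061 GB.

1061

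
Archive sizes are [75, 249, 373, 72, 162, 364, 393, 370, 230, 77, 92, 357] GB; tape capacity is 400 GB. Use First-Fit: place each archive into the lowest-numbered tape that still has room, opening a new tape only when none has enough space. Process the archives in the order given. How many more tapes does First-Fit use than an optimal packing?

First-Fit: [75,249,72] [373] [162,230] [364] [393] [370] [77,92] [357] → 8 tapes.
Total size 2814 GB; any packing needs at least ⌈2814/400⌉ = 8 tapes.
So 8 is already optimal.

0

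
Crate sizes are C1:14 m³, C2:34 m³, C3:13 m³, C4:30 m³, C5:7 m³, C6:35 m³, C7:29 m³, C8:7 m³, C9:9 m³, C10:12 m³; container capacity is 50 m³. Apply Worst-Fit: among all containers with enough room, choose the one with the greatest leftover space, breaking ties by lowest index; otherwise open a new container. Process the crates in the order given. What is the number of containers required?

Put C1 (14 m³) in container 1; 36 m³ remain.
Put C2 (34 m³) in container 1; 2 m³ remain.
Put C3 (13 m³) in container 2; 37 m³ remain.
Put C4 (30 m³) in container 2; 7 m³ remain.
Put C5 (7 m³) in container 2; 0 m³ remain.
Put C6 (35 m³) in container 3; 15 m³ remain.
Put C7 (29 m³) in container 4; 21 m³ remain.
Put C8 (7 m³) in container 4; 14 m³ remain.
Put C9 (9 m³) in container 3; 6 m³ remain.
Put C10 (12 m³) in container 4; 2 m³ remain.

4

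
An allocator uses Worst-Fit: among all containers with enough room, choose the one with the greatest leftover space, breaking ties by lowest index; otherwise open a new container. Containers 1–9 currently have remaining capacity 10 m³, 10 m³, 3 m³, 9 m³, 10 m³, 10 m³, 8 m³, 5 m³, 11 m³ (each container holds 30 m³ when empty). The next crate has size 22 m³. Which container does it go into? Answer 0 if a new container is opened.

No container has ≥ 22 m³ free, so a new container is opened.

0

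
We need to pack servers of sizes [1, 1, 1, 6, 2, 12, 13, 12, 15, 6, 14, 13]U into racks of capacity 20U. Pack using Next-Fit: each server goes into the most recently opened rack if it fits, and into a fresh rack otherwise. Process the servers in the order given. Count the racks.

Put 1U in rack 1; 19U remain.
Put 1U in rack 1; 18U remain.
Put 1U in rack 1; 17U remain.
Put 6U in rack 1; 11U remain.
Put 2U in rack 1; 9U remain.
Put 12U in rack 2; 8U remain.
Put 13U in rack 3; 7U remain.
Put 12U in rack 4; 8U remain.
Put 15U in rack 5; 5U remain.
Put 6U in rack 6; 14U remain.
Put 14U in rack 6; 0U remain.
Put 13U in rack 7; 7U remain.

7 racks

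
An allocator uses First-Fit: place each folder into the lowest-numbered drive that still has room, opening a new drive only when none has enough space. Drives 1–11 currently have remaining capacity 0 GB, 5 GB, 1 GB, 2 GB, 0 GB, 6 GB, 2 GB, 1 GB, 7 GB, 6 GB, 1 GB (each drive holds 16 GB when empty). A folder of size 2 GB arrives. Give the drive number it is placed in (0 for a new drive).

2

Drives with room: drive 2 (5 GB), drive 4 (2 GB), drive 6 (6 GB), drive 7 (2 GB), drive 9 (7 GB), drive 10 (6 GB).
The first with room is drive 2.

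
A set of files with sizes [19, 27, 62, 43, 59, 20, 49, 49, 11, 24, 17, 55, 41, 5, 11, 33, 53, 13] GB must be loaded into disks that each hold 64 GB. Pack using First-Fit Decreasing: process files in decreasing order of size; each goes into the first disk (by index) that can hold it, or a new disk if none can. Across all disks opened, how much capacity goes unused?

Sorted descending: 62, 59, 55, 53, 49, 49, 43, 41, 33, 27, 24, 20, 19, 17, 13, 11, 11, 5.
Put 62 GB in disk 1; 2 GB remain.
Put 59 GB in disk 2; 5 GB remain.
Put 55 GB in disk 3; 9 GB remain.
Put 53 GB in disk 4; 11 GB remain.
Put 49 GB in disk 5; 15 GB remain.
Put 49 GB in disk 6; 15 GB remain.
Put 43 GB in disk 7; 21 GB remain.
Put 41 GB in disk 8; 23 GB remain.
Put 33 GB in disk 9; 31 GB remain.
Put 27 GB in disk 9; 4 GB remain.
Put 24 GB in disk 10; 40 GB remain.
Put 20 GB in disk 7; 1 GB remain.
Put 19 GB in disk 8; 4 GB remain.
Put 17 GB in disk 10; 23 GB remain.
Put 13 GB in disk 5; 2 GB remain.
Put 11 GB in disk 4; 0 GB remain.
Put 11 GB in disk 6; 4 GB remain.
Put 5 GB in disk 2; 0 GB remain.
10 disks × 64 GB = 640 GB; used 591 GB; unused 49 GB.

49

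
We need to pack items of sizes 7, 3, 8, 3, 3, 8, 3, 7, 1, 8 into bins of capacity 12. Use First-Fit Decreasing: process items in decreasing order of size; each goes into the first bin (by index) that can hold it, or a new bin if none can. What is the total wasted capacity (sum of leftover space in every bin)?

Sorted descending: 8, 8, 8, 7, 7, 3, 3, 3, 3, 1.
8 → bin 1 (remaining 4)
8 → bin 2 (remaining 4)
8 → bin 3 (remaining 4)
7 → bin 4 (remaining 5)
7 → bin 5 (remaining 5)
3 → bin 1 (remaining 1)
3 → bin 2 (remaining 1)
3 → bin 3 (remaining 1)
3 → bin 4 (remaining 2)
1 → bin 1 (remaining 0)
5 bins × 12 = 60; used 51; unused 9.

9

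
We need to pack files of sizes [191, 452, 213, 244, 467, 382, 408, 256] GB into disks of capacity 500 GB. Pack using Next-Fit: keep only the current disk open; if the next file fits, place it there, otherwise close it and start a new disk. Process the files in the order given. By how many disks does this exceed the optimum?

Next-Fit: [191] [452] [213,244] [467] [382] [408] [256] → 7 disks.
Total size 2613 GB; any packing needs at least ⌈2613/500⌉ = 6 disks.
An optimal packing achieves that bound: [467] [452] [408] [382] [256,244] [213,191] → 6 disks.
Excess: 7 − 6 = 1.

1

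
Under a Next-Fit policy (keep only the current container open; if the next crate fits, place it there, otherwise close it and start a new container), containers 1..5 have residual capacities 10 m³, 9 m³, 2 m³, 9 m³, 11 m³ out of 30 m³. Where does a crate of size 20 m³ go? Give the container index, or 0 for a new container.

Next-Fit only looks at container 5, which has 11 m³ free.
20 m³ does not fit, so a new container is opened.

0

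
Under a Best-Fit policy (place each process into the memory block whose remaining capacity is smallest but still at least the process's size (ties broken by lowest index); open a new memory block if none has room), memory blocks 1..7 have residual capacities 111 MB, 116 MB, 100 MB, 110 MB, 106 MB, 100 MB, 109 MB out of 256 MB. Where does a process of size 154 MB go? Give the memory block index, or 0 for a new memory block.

No memory block has ≥ 154 MB free, so a new memory block is opened.

0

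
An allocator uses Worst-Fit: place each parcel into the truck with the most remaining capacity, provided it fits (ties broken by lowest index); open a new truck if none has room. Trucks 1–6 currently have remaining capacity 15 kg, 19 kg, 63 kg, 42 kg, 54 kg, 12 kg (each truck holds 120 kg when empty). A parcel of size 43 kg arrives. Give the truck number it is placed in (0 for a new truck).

3

Trucks with room: truck 3 (63 kg), truck 5 (54 kg).
Most room is truck 3 with 63 kg free.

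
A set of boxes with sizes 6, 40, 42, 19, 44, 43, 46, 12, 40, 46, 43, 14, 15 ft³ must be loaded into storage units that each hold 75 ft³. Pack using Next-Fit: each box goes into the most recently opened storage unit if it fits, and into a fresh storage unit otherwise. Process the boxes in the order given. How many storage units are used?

6 ft³ → storage unit 1 (remaining 69 ft³)
40 ft³ → storage unit 1 (remaining 29 ft³)
42 ft³ → storage unit 2 (remaining 33 ft³)
19 ft³ → storage unit 2 (remaining 14 ft³)
44 ft³ → storage unit 3 (remaining 31 ft³)
43 ft³ → storage unit 4 (remaining 32 ft³)
46 ft³ → storage unit 5 (remaining 29 ft³)
12 ft³ → storage unit 5 (remaining 17 ft³)
40 ft³ → storage unit 6 (remaining 35 ft³)
46 ft³ → storage unit 7 (remaining 29 ft³)
43 ft³ → storage unit 8 (remaining 32 ft³)
14 ft³ → storage unit 8 (remaining 18 ft³)
15 ft³ → storage unit 8 (remaining 3 ft³)

8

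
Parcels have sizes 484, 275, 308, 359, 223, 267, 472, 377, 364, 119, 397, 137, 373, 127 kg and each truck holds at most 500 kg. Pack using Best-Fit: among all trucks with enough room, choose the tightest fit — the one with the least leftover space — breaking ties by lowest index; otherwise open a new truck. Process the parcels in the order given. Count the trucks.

10

484 kg → truck 1 (remaining 16 kg)
275 kg → truck 2 (remaining 225 kg)
308 kg → truck 3 (remaining 192 kg)
359 kg → truck 4 (remaining 141 kg)
223 kg → truck 2 (remaining 2 kg)
267 kg → truck 5 (remaining 233 kg)
472 kg → truck 6 (remaining 28 kg)
377 kg → truck 7 (remaining 123 kg)
364 kg → truck 8 (remaining 136 kg)
119 kg → truck 7 (remaining 4 kg)
397 kg → truck 9 (remaining 103 kg)
137 kg → truck 4 (remaining 4 kg)
373 kg → truck 10 (remaining 127 kg)
127 kg → truck 10 (remaining 0 kg)
Final trucks: [484] [275,223] [308] [359,137] [267] [472] [377,119] [364] [397] [373,127].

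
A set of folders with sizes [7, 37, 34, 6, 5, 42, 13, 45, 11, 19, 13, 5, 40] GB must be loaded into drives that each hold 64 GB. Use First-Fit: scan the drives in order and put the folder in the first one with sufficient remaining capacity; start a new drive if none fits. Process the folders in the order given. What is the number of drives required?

5

7 GB → drive 1 (remaining 57 GB)
37 GB → drive 1 (remaining 20 GB)
34 GB → drive 2 (remaining 30 GB)
6 GB → drive 1 (remaining 14 GB)
5 GB → drive 1 (remaining 9 GB)
42 GB → drive 3 (remaining 22 GB)
13 GB → drive 2 (remaining 17 GB)
45 GB → drive 4 (remaining 19 GB)
11 GB → drive 2 (remaining 6 GB)
19 GB → drive 3 (remaining 3 GB)
13 GB → drive 4 (remaining 6 GB)
5 GB → drive 1 (remaining 4 GB)
40 GB → drive 5 (remaining 24 GB)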